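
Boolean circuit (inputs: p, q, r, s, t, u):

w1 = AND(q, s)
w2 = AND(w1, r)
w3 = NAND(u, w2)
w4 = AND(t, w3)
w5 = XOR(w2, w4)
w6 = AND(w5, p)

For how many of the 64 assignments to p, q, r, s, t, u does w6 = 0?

w6 = AND(w5, p) must be 0, so at least one of w5, p is 0.
Enumerating the 64 input combinations, 47 give w6 = 0 and 17 give w6 = 1.

47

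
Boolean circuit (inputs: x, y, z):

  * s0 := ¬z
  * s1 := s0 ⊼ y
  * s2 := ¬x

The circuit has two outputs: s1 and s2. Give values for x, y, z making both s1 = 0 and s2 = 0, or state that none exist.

x=1, y=1, z=0

Check with x=1, y=1, z=0:
s0 = ¬z = ¬0 = 1
s1 = s0 ⊼ y = 1 ⊼ 1 = 0
s2 = ¬x = ¬1 = 0
So s1 = 0 and s2 = 0.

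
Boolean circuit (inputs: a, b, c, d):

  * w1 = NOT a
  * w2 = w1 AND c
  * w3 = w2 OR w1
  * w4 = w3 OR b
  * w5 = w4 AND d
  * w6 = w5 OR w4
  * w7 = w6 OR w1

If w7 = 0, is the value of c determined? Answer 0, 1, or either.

either

Both values of c occur among assignments with w7 = 0:
  c=0: a=1, b=0, c=0, d=0
  c=1: a=1, b=0, c=1, d=0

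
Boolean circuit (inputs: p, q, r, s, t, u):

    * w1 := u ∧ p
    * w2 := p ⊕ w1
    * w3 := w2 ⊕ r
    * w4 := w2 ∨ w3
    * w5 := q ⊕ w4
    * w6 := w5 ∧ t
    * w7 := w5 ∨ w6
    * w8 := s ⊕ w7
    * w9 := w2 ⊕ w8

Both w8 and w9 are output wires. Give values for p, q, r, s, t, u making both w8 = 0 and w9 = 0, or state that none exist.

Check with p=0 q=1 r=0 s=1 t=0 u=0:
w1 = u ∧ p = 0 ∧ 0 = 0
w2 = p ⊕ w1 = 0 ⊕ 0 = 0
w3 = w2 ⊕ r = 0 ⊕ 0 = 0
w4 = w2 ∨ w3 = 0 ∨ 0 = 0
w5 = q ⊕ w4 = 1 ⊕ 0 = 1
w6 = w5 ∧ t = 1 ∧ 0 = 0
w7 = w5 ∨ w6 = 1 ∨ 0 = 1
w8 = s ⊕ w7 = 1 ⊕ 1 = 0
w9 = w2 ⊕ w8 = 0 ⊕ 0 = 0
So w8 = 0 and w9 = 0.

p=0 q=1 r=0 s=1 t=0 u=0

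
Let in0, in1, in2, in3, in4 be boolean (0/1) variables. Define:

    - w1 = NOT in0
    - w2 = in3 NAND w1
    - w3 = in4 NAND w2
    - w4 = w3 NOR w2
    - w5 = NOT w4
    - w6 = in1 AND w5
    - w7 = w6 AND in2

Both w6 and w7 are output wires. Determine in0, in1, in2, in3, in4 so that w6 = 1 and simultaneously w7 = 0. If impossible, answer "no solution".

in0=1 in1=1 in2=0 in3=1 in4=0

Check with in0=1 in1=1 in2=0 in3=1 in4=0:
w1 = NOT in0 = NOT 1 = 0
w2 = in3 NAND w1 = 1 NAND 0 = 1
w3 = in4 NAND w2 = 0 NAND 1 = 1
w4 = w3 NOR w2 = 1 NOR 1 = 0
w5 = NOT w4 = NOT 0 = 1
w6 = in1 AND w5 = 1 AND 1 = 1
w7 = w6 AND in2 = 1 AND 0 = 0
So w6 = 1 and w7 = 0.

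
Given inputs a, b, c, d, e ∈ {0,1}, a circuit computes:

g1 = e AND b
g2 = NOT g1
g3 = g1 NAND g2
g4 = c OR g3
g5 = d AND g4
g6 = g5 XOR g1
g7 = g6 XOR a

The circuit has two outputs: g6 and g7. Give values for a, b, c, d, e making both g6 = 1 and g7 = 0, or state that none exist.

Check with a=1, b=0, c=0, d=1, e=1:
g1 = e AND b = 1 AND 0 = 0
g2 = NOT g1 = NOT 0 = 1
g3 = g1 NAND g2 = 0 NAND 1 = 1
g4 = c OR g3 = 0 OR 1 = 1
g5 = d AND g4 = 1 AND 1 = 1
g6 = g5 XOR g1 = 1 XOR 0 = 1
g7 = g6 XOR a = 1 XOR 1 = 0
So g6 = 1 and g7 = 0.

a=1, b=0, c=0, d=1, e=1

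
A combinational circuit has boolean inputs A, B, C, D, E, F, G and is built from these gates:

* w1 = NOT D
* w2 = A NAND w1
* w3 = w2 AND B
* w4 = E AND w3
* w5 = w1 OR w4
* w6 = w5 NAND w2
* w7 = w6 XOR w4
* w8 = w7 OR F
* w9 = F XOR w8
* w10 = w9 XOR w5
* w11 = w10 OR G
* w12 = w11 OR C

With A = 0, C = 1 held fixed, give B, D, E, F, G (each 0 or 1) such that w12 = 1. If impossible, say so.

Check with A = 0, C = 1 and B=1, D=0, E=0, F=0, G=0:
w1 = NOT D = NOT 0 = 1
w2 = A NAND w1 = 0 NAND 1 = 1
w3 = w2 AND B = 1 AND 1 = 1
w4 = E AND w3 = 0 AND 1 = 0
w5 = w1 OR w4 = 1 OR 0 = 1
w6 = w5 NAND w2 = 1 NAND 1 = 0
w7 = w6 XOR w4 = 0 XOR 0 = 0
w8 = w7 OR F = 0 OR 0 = 0
w9 = F XOR w8 = 0 XOR 0 = 0
w10 = w9 XOR w5 = 0 XOR 1 = 1
w11 = w10 OR G = 1 OR 0 = 1
w12 = w11 OR C = 1 OR 1 = 1
So w12 = 1.

B=1, D=0, E=0, F=0, G=0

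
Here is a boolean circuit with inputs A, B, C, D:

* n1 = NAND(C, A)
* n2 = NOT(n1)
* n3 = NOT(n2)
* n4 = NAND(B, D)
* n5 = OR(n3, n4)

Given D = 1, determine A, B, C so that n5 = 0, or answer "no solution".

Check with D = 1 and A=1, B=1, C=1:
n1 = NAND(C, A) = NAND(1, 1) = 0
n2 = NOT(n1) = NOT 0 = 1
n3 = NOT(n2) = NOT 1 = 0
n4 = NAND(B, D) = NAND(1, 1) = 0
n5 = OR(n3, n4) = OR(0, 0) = 0
So n5 = 0.

A=1 B=1 C=1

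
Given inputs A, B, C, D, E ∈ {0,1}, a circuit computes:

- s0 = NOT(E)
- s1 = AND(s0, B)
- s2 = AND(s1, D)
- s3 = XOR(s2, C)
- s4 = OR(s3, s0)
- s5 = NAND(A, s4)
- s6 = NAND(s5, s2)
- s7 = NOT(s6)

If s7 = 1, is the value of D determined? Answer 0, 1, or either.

s7 = NOT(s6) must be 1, so s6 = 0.
s6 = NAND(s5, s2) must be 0, so both s5 = 1 and s2 = 1.
Every assignment with s7 = 1 has D = 1; there are 2 such assignment(s).
  A=0, B=1, C=0, D=1, E=0
  A=0, B=1, C=1, D=1, E=0

1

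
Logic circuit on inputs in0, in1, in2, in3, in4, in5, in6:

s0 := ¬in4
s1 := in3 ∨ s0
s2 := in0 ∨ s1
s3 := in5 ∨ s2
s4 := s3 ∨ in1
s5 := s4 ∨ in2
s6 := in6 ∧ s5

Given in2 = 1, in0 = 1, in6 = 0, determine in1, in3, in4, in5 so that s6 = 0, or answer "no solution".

s6 = in6 ∧ s5 must be 0, so at least one of in6, s5 is 0.
Check with in2 = 1, in0 = 1, in6 = 0 and in1=0, in3=1, in4=0, in5=0:
s0 = ¬in4 = ¬0 = 1
s1 = in3 ∨ s0 = 1 ∨ 1 = 1
s2 = in0 ∨ s1 = 1 ∨ 1 = 1
s3 = in5 ∨ s2 = 0 ∨ 1 = 1
s4 = s3 ∨ in1 = 1 ∨ 0 = 1
s5 = s4 ∨ in2 = 1 ∨ 1 = 1
s6 = in6 ∧ s5 = 0 ∧ 1 = 0
So s6 = 0.

in1=0, in3=1, in4=0, in5=0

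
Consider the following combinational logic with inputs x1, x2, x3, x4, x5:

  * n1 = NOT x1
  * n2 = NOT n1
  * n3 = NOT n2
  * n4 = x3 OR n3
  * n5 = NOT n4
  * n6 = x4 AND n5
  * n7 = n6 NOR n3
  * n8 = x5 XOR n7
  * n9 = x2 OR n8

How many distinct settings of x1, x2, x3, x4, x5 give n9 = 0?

n9 = x2 OR n8 must be 0, so both x2 = 0 and n8 = 0.
Enumerating the 32 input combinations, 8 give n9 = 0 and 24 give n9 = 1.

8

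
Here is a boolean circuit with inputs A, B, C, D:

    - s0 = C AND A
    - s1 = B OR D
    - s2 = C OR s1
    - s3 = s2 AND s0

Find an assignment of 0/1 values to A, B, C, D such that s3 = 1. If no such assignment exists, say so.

Check with A=1, B=0, C=1, D=1:
s0 = C AND A = 1 AND 1 = 1
s1 = B OR D = 0 OR 1 = 1
s2 = C OR s1 = 1 OR 1 = 1
s3 = s2 AND s0 = 1 AND 1 = 1
So s3 = 1 as required.

A=1, B=0, C=1, D=1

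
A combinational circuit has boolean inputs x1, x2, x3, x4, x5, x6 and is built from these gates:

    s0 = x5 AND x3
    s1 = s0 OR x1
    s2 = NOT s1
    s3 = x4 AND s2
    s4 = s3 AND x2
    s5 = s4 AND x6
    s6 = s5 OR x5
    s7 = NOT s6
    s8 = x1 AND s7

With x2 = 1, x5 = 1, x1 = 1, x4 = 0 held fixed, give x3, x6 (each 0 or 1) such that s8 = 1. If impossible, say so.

With x2 = 1, x5 = 1, x1 = 1, x4 = 0 fixed, none of the 4 settings of x3, x6 give s8 = 1.
For example, with x3=0, x6=0:
s0 = x5 AND x3 = 1 AND 0 = 0
s1 = s0 OR x1 = 0 OR 1 = 1
s2 = NOT s1 = NOT 1 = 0
s3 = x4 AND s2 = 0 AND 0 = 0
s4 = s3 AND x2 = 0 AND 1 = 0
s5 = s4 AND x6 = 0 AND 0 = 0
s6 = s5 OR x5 = 0 OR 1 = 1
s7 = NOT s6 = NOT 1 = 0
s8 = x1 AND s7 = 1 AND 0 = 0
giving s8 = 0 ≠ 1.

no solution exists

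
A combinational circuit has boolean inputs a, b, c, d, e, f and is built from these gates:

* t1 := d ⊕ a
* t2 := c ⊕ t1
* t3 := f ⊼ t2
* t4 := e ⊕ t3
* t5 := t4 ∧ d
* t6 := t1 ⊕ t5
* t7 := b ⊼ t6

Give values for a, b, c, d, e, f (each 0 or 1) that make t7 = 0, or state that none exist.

a=0 b=1 c=0 d=1 e=0 f=1

t7 = b ⊼ t6 must be 0, so both b = 1 and t6 = 1.
t6 = t1 ⊕ t5 must be 1, so t1 and t5 differ.
Check with a=0 b=1 c=0 d=1 e=0 f=1:
t1 = d ⊕ a = 1 ⊕ 0 = 1
t2 = c ⊕ t1 = 0 ⊕ 1 = 1
t3 = f ⊼ t2 = 1 ⊼ 1 = 0
t4 = e ⊕ t3 = 0 ⊕ 0 = 0
t5 = t4 ∧ d = 0 ∧ 1 = 0
t6 = t1 ⊕ t5 = 1 ⊕ 0 = 1
t7 = b ⊼ t6 = 1 ⊼ 1 = 0
So t7 = 0 as required.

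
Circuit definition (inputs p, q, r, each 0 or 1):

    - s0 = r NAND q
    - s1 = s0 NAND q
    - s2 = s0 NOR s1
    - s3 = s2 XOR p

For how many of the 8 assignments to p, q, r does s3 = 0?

s3 = s2 XOR p must be 0, so s2 and p are equal.
Satisfying assignments:
  p=0, q=0, r=0
  p=0, q=0, r=1
  p=0, q=1, r=0
  p=0, q=1, r=1

4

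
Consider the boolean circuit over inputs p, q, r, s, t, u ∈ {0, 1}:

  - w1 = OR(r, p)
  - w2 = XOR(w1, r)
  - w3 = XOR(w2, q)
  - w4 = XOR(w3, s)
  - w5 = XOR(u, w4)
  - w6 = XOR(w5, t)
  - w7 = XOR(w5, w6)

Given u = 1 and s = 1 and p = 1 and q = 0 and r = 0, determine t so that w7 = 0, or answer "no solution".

t=0

w7 = XOR(w5, w6) must be 0, so w5 and w6 are equal.
Check with u = 1 and s = 1 and p = 1 and q = 0 and r = 0 and t=0:
w1 = OR(r, p) = OR(0, 1) = 1
w2 = XOR(w1, r) = XOR(1, 0) = 1
w3 = XOR(w2, q) = XOR(1, 0) = 1
w4 = XOR(w3, s) = XOR(1, 1) = 0
w5 = XOR(u, w4) = XOR(1, 0) = 1
w6 = XOR(w5, t) = XOR(1, 0) = 1
w7 = XOR(w5, w6) = XOR(1, 1) = 0
So w7 = 0.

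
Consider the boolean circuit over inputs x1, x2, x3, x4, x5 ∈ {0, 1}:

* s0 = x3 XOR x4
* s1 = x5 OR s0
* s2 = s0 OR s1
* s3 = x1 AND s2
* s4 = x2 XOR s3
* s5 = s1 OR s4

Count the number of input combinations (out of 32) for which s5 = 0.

4

s5 = s1 OR s4 must be 0, so both s1 = 0 and s4 = 0.
Satisfying assignments:
  x1=0, x2=0, x3=0, x4=0, x5=0
  x1=0, x2=0, x3=1, x4=1, x5=0
  x1=1, x2=0, x3=0, x4=0, x5=0
  x1=1, x2=0, x3=1, x4=1, x5=0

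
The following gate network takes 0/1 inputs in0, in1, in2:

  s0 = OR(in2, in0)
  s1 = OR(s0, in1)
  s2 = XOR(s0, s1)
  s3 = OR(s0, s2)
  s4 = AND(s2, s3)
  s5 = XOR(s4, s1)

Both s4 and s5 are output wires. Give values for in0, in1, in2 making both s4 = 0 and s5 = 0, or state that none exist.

Check with in0=0, in1=0, in2=0:
s0 = OR(in2, in0) = OR(0, 0) = 0
s1 = OR(s0, in1) = OR(0, 0) = 0
s2 = XOR(s0, s1) = XOR(0, 0) = 0
s3 = OR(s0, s2) = OR(0, 0) = 0
s4 = AND(s2, s3) = AND(0, 0) = 0
s5 = XOR(s4, s1) = XOR(0, 0) = 0
So s4 = 0 and s5 = 0.

in0=0, in1=0, in2=0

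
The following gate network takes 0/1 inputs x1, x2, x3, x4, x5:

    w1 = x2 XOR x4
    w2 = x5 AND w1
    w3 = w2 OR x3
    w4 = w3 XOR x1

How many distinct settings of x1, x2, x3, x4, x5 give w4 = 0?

w4 = w3 XOR x1 must be 0, so w3 and x1 are equal.
Enumerating the 32 input combinations, 16 give w4 = 0 and 16 give w4 = 1.

16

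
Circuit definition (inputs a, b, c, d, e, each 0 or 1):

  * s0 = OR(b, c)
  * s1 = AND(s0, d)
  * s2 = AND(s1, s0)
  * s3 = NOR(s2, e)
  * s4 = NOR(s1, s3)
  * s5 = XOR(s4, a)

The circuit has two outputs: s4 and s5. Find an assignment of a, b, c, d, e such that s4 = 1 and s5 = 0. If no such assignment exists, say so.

a=1, b=0, c=0, d=1, e=1

Check with a=1, b=0, c=0, d=1, e=1:
s0 = OR(b, c) = OR(0, 0) = 0
s1 = AND(s0, d) = AND(0, 1) = 0
s2 = AND(s1, s0) = AND(0, 0) = 0
s3 = NOR(s2, e) = NOR(0, 1) = 0
s4 = NOR(s1, s3) = NOR(0, 0) = 1
s5 = XOR(s4, a) = XOR(1, 1) = 0
So s4 = 1 and s5 = 0.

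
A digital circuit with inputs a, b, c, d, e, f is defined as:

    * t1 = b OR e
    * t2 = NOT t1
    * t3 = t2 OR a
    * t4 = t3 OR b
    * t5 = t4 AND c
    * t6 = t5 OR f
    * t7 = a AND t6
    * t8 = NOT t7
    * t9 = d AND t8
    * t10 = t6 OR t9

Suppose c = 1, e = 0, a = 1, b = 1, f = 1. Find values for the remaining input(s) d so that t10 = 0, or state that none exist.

With c = 1, e = 0, a = 1, b = 1, f = 1 fixed, none of the 2 settings of d give t10 = 0.
For example, with d=0:
t1 = b OR e = 1 OR 0 = 1
t2 = NOT t1 = NOT 1 = 0
t3 = t2 OR a = 0 OR 1 = 1
t4 = t3 OR b = 1 OR 1 = 1
t5 = t4 AND c = 1 AND 1 = 1
t6 = t5 OR f = 1 OR 1 = 1
t7 = a AND t6 = 1 AND 1 = 1
t8 = NOT t7 = NOT 1 = 0
t9 = d AND t8 = 0 AND 0 = 0
t10 = t6 OR t9 = 1 OR 0 = 1
giving t10 = 1 ≠ 0.

no solution exists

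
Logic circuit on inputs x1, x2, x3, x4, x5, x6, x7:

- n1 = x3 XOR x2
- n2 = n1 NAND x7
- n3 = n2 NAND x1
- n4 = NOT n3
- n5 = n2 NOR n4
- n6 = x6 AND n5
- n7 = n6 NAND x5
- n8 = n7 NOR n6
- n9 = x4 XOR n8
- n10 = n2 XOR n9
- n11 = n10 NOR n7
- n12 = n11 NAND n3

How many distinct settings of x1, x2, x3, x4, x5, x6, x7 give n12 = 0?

n12 = n11 NAND n3 must be 0, so both n11 = 1 and n3 = 1.
Satisfying assignments:
  x1=0, x2=0, x3=1, x4=0, x5=1, x6=1, x7=1
  x1=0, x2=1, x3=0, x4=0, x5=1, x6=1, x7=1
  x1=1, x2=0, x3=1, x4=0, x5=1, x6=1, x7=1
  x1=1, x2=1, x3=0, x4=0, x5=1, x6=1, x7=1

4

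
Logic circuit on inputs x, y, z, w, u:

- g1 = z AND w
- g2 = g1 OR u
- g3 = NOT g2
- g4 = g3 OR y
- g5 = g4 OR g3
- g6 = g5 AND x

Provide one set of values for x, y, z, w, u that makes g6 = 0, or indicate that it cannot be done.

x=0 y=1 z=0 w=1 u=1

g6 = g5 AND x must be 0, so at least one of g5, x is 0.
Check with x=0 y=1 z=0 w=1 u=1:
g1 = z AND w = 0 AND 1 = 0
g2 = g1 OR u = 0 OR 1 = 1
g3 = NOT g2 = NOT 1 = 0
g4 = g3 OR y = 0 OR 1 = 1
g5 = g4 OR g3 = 1 OR 0 = 1
g6 = g5 AND x = 1 AND 0 = 0
So g6 = 0 as required.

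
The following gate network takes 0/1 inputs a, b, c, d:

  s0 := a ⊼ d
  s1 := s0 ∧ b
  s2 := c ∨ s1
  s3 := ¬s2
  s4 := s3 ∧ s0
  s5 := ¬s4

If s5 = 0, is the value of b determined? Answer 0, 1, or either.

0

s5 = ¬s4 must be 0, so s4 = 1.
Every assignment with s5 = 0 has b = 0; there are 3 such assignment(s).
  a=0, b=0, c=0, d=0
  a=0, b=0, c=0, d=1
  a=1, b=0, c=0, d=0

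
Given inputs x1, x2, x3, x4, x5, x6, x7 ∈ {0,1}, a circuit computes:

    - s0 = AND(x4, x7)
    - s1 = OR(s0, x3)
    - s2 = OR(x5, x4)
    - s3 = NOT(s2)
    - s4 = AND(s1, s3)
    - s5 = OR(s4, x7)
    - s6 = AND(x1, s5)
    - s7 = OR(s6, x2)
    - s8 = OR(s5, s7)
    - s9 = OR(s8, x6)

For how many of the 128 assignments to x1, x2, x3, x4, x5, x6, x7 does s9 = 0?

14

s9 = OR(s8, x6) must be 0, so both s8 = 0 and x6 = 0.
s8 = OR(s5, s7) must be 0, so both s5 = 0 and s7 = 0.
Enumerating the 128 input combinations, 14 give s9 = 0 and 114 give s9 = 1.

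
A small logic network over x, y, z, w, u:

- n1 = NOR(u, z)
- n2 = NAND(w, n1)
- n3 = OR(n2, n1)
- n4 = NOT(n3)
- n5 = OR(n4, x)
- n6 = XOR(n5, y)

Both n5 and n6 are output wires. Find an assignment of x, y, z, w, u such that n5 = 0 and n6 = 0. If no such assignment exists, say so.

x=0 y=0 z=1 w=1 u=1

Check with x=0 y=0 z=1 w=1 u=1:
n1 = NOR(u, z) = NOR(1, 1) = 0
n2 = NAND(w, n1) = NAND(1, 0) = 1
n3 = OR(n2, n1) = OR(1, 0) = 1
n4 = NOT(n3) = NOT 1 = 0
n5 = OR(n4, x) = OR(0, 0) = 0
n6 = XOR(n5, y) = XOR(0, 0) = 0
So n5 = 0 and n6 = 0.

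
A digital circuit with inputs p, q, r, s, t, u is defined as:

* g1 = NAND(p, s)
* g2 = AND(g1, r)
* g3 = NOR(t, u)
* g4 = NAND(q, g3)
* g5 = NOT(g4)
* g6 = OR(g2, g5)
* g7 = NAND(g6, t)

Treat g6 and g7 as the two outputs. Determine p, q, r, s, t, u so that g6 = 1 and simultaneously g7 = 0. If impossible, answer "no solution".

Check with p=0, q=0, r=1, s=1, t=1, u=0:
g1 = NAND(p, s) = NAND(0, 1) = 1
g2 = AND(g1, r) = AND(1, 1) = 1
g3 = NOR(t, u) = NOR(1, 0) = 0
g4 = NAND(q, g3) = NAND(0, 0) = 1
g5 = NOT(g4) = NOT 1 = 0
g6 = OR(g2, g5) = OR(1, 0) = 1
g7 = NAND(g6, t) = NAND(1, 1) = 0
So g6 = 1 and g7 = 0.

p=0, q=0, r=1, s=1, t=1, u=0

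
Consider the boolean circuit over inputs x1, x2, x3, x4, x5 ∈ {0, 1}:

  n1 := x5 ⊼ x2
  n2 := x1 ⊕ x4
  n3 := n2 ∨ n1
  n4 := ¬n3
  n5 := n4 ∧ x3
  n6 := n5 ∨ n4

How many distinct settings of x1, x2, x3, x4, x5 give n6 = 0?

n6 = n5 ∨ n4 must be 0, so both n5 = 0 and n4 = 0.
n5 = n4 ∧ x3 must be 0, so at least one of n4, x3 is 0.
n4 = ¬n3 must be 0, so n3 = 1.
Enumerating the 32 input combinations, 28 give n6 = 0 and 4 give n6 = 1.

28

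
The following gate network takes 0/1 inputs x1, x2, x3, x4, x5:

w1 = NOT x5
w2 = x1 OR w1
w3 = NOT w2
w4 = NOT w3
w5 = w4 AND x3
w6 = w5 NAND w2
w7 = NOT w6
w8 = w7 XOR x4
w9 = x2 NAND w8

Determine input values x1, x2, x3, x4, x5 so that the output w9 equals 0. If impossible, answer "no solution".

w9 = x2 NAND w8 must be 0, so both x2 = 1 and w8 = 1.
w8 = w7 XOR x4 must be 1, so w7 and x4 differ.
Check with x1=0, x2=1, x3=0, x4=1, x5=0:
w1 = NOT x5 = NOT 0 = 1
w2 = x1 OR w1 = 0 OR 1 = 1
w3 = NOT w2 = NOT 1 = 0
w4 = NOT w3 = NOT 0 = 1
w5 = w4 AND x3 = 1 AND 0 = 0
w6 = w5 NAND w2 = 0 NAND 1 = 1
w7 = NOT w6 = NOT 1 = 0
w8 = w7 XOR x4 = 0 XOR 1 = 1
w9 = x2 NAND w8 = 1 NAND 1 = 0
So w9 = 0 as required.

x1=0, x2=1, x3=0, x4=1, x5=0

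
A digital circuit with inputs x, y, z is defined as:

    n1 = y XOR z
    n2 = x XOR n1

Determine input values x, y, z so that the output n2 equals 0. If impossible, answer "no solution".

x=1, y=0, z=1

n2 = x XOR n1 must be 0, so x and n1 are equal.
Check with x=1, y=0, z=1:
n1 = y XOR z = 0 XOR 1 = 1
n2 = x XOR n1 = 1 XOR 1 = 0
So n2 = 0 as required.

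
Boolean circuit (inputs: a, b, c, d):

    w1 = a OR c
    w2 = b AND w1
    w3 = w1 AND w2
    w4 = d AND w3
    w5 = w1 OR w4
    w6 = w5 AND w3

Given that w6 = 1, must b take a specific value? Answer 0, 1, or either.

1

w6 = w5 AND w3 must be 1, so both w5 = 1 and w3 = 1.
w5 = w1 OR w4 must be 1, so at least one of w1, w4 is 1.
w3 = w1 AND w2 must be 1, so both w1 = 1 and w2 = 1.
Every assignment with w6 = 1 has b = 1; there are 6 such assignment(s).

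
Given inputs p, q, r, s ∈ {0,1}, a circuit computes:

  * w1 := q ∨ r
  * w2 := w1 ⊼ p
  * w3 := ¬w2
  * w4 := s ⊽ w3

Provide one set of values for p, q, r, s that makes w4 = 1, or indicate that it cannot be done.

w4 = s ⊽ w3 must be 1, so both s = 0 and w3 = 0.
w3 = ¬w2 must be 0, so w2 = 1.
Check with p=0 q=1 r=1 s=0:
w1 = q ∨ r = 1 ∨ 1 = 1
w2 = w1 ⊼ p = 1 ⊼ 0 = 1
w3 = ¬w2 = ¬1 = 0
w4 = s ⊽ w3 = 0 ⊽ 0 = 1
So w4 = 1 as required.

p=0 q=1 r=1 s=0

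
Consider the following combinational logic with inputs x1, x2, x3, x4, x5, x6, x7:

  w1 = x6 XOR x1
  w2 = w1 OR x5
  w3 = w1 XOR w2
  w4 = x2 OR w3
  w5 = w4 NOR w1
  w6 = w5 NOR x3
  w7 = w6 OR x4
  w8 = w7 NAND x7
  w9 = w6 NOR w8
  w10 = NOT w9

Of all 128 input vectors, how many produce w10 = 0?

18

w10 = NOT w9 must be 0, so w9 = 1.
w9 = w6 NOR w8 must be 1, so both w6 = 0 and w8 = 0.
Enumerating the 128 input combinations, 18 give w10 = 0 and 110 give w10 = 1.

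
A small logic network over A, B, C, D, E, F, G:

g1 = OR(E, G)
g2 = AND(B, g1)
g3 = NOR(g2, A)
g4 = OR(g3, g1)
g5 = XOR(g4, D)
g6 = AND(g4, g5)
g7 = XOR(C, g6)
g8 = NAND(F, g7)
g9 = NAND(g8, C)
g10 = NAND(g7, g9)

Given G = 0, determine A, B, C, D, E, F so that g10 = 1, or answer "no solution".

A=1, B=0, C=0, D=1, E=0, F=1

Check with G = 0 and A=1, B=0, C=0, D=1, E=0, F=1:
g1 = OR(E, G) = OR(0, 0) = 0
g2 = AND(B, g1) = AND(0, 0) = 0
g3 = NOR(g2, A) = NOR(0, 1) = 0
g4 = OR(g3, g1) = OR(0, 0) = 0
g5 = XOR(g4, D) = XOR(0, 1) = 1
g6 = AND(g4, g5) = AND(0, 1) = 0
g7 = XOR(C, g6) = XOR(0, 0) = 0
g8 = NAND(F, g7) = NAND(1, 0) = 1
g9 = NAND(g8, C) = NAND(1, 0) = 1
g10 = NAND(g7, g9) = NAND(0, 1) = 1
So g10 = 1.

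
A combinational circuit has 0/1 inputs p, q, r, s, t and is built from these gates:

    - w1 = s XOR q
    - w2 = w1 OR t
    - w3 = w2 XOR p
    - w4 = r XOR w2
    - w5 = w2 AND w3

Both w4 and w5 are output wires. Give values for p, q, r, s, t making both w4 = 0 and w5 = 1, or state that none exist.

Check with p=0, q=1, r=1, s=1, t=1:
w1 = s XOR q = 1 XOR 1 = 0
w2 = w1 OR t = 0 OR 1 = 1
w3 = w2 XOR p = 1 XOR 0 = 1
w4 = r XOR w2 = 1 XOR 1 = 0
w5 = w2 AND w3 = 1 AND 1 = 1
So w4 = 0 and w5 = 1.

p=0, q=1, r=1, s=1, t=1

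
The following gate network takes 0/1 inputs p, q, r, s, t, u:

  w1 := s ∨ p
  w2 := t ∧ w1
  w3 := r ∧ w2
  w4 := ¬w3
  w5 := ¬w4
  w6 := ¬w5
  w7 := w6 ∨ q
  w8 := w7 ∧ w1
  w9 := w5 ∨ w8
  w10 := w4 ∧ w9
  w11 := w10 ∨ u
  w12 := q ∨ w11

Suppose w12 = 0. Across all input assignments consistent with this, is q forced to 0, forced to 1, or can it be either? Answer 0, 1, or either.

0

w12 = q ∨ w11 must be 0, so both q = 0 and w11 = 0.
w11 = w10 ∨ u must be 0, so both w10 = 0 and u = 0.
w10 = w4 ∧ w9 must be 0, so at least one of w4, w9 is 0.
Every assignment with w12 = 0 has q = 0; there are 7 such assignment(s).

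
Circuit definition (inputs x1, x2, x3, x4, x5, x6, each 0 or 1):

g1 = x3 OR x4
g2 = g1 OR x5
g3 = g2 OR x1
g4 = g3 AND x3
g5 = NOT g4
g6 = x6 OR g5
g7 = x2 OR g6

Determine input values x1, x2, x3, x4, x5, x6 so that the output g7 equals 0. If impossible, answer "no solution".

x1=1, x2=0, x3=1, x4=1, x5=1, x6=0

g7 = x2 OR g6 must be 0, so both x2 = 0 and g6 = 0.
g6 = x6 OR g5 must be 0, so both x6 = 0 and g5 = 0.
Check with x1=1, x2=0, x3=1, x4=1, x5=1, x6=0:
g1 = x3 OR x4 = 1 OR 1 = 1
g2 = g1 OR x5 = 1 OR 1 = 1
g3 = g2 OR x1 = 1 OR 1 = 1
g4 = g3 AND x3 = 1 AND 1 = 1
g5 = NOT g4 = NOT 1 = 0
g6 = x6 OR g5 = 0 OR 0 = 0
g7 = x2 OR g6 = 0 OR 0 = 0
So g7 = 0 as required.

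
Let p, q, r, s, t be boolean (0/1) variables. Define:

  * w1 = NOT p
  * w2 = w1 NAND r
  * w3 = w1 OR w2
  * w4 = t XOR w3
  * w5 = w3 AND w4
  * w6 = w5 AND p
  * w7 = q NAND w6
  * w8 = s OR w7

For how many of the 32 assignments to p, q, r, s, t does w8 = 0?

2

w8 = s OR w7 must be 0, so both s = 0 and w7 = 0.
Enumerating the 32 input combinations, 2 give w8 = 0 and 30 give w8 = 1.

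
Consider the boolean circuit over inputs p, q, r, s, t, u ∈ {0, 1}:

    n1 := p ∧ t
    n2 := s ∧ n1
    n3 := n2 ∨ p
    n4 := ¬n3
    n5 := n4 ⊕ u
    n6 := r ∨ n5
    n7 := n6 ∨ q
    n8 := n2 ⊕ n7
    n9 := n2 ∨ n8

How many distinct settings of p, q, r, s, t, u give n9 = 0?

7

n9 = n2 ∨ n8 must be 0, so both n2 = 0 and n8 = 0.
n2 = s ∧ n1 must be 0, so at least one of s, n1 is 0.
Enumerating the 64 input combinations, 7 give n9 = 0 and 57 give n9 = 1.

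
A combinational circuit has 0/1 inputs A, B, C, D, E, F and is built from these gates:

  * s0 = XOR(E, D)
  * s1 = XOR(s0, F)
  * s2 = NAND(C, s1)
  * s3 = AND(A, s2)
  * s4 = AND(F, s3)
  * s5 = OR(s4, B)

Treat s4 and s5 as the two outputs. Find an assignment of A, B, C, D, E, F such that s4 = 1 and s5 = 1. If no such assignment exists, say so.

Check with A=1, B=0, C=0, D=0, E=1, F=1:
s0 = XOR(E, D) = XOR(1, 0) = 1
s1 = XOR(s0, F) = XOR(1, 1) = 0
s2 = NAND(C, s1) = NAND(0, 0) = 1
s3 = AND(A, s2) = AND(1, 1) = 1
s4 = AND(F, s3) = AND(1, 1) = 1
s5 = OR(s4, B) = OR(1, 0) = 1
So s4 = 1 and s5 = 1.

A=1, B=0, C=0, D=0, E=1, F=1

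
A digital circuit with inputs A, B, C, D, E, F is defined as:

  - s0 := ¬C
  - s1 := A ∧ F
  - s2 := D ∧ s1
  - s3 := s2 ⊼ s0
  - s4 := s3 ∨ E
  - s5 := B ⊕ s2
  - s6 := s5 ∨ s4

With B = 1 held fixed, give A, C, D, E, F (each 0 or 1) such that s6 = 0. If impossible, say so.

A=1, C=0, D=1, E=0, F=1

Check with B = 1 and A=1, C=0, D=1, E=0, F=1:
s0 = ¬C = ¬0 = 1
s1 = A ∧ F = 1 ∧ 1 = 1
s2 = D ∧ s1 = 1 ∧ 1 = 1
s3 = s2 ⊼ s0 = 1 ⊼ 1 = 0
s4 = s3 ∨ E = 0 ∨ 0 = 0
s5 = B ⊕ s2 = 1 ⊕ 1 = 0
s6 = s5 ∨ s4 = 0 ∨ 0 = 0
So s6 = 0.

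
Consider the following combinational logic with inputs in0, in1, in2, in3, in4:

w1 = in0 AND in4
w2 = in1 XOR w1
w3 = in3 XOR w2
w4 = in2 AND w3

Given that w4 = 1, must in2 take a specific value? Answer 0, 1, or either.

w4 = in2 AND w3 must be 1, so both in2 = 1 and w3 = 1.
w3 = in3 XOR w2 must be 1, so in3 and w2 differ.
Every assignment with w4 = 1 has in2 = 1; there are 8 such assignment(s).

1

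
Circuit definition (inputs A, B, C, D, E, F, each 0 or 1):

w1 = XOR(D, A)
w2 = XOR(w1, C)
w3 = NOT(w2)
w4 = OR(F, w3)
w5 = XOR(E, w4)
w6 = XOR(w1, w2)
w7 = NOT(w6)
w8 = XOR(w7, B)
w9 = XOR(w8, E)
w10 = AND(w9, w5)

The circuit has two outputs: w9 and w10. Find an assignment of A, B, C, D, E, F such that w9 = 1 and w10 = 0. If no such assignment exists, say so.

Check with A=0, B=1, C=0, D=0, E=1, F=1:
w1 = XOR(D, A) = XOR(0, 0) = 0
w2 = XOR(w1, C) = XOR(0, 0) = 0
w3 = NOT(w2) = NOT 0 = 1
w4 = OR(F, w3) = OR(1, 1) = 1
w5 = XOR(E, w4) = XOR(1, 1) = 0
w6 = XOR(w1, w2) = XOR(0, 0) = 0
w7 = NOT(w6) = NOT 0 = 1
w8 = XOR(w7, B) = XOR(1, 1) = 0
w9 = XOR(w8, E) = XOR(0, 1) = 1
w10 = AND(w9, w5) = AND(1, 0) = 0
So w9 = 1 and w10 = 0.

A=0, B=1, C=0, D=0, E=1, F=1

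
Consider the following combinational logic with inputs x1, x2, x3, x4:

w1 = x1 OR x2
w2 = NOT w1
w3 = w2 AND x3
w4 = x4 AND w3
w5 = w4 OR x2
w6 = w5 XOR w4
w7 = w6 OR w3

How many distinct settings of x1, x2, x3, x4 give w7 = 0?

6

w7 = w6 OR w3 must be 0, so both w6 = 0 and w3 = 0.
Satisfying assignments:
  x1=0, x2=0, x3=0, x4=0
  x1=0, x2=0, x3=0, x4=1
  x1=1, x2=0, x3=0, x4=0
  x1=1, x2=0, x3=0, x4=1
  x1=1, x2=0, x3=1, x4=0
  x1=1, x2=0, x3=1, x4=1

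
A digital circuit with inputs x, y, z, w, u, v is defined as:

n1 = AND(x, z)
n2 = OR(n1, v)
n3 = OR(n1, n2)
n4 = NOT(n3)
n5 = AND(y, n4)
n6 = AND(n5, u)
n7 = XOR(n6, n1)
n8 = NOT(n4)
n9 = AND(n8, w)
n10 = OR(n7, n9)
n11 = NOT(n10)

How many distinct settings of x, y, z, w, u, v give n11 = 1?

n11 = NOT(n10) must be 1, so n10 = 0.
n10 = OR(n7, n9) must be 0, so both n7 = 0 and n9 = 0.
n7 = XOR(n6, n1) must be 0, so n6 and n1 are equal.
Enumerating the 64 input combinations, 30 give n11 = 1 and 34 give n11 = 0.

30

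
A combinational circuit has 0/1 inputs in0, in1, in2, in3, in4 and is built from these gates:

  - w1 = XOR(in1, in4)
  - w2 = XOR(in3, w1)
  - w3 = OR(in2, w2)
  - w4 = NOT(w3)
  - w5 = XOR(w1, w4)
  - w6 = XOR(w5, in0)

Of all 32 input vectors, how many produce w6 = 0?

w6 = XOR(w5, in0) must be 0, so w5 and in0 are equal.
Enumerating the 32 input combinations, 16 give w6 = 0 and 16 give w6 = 1.

16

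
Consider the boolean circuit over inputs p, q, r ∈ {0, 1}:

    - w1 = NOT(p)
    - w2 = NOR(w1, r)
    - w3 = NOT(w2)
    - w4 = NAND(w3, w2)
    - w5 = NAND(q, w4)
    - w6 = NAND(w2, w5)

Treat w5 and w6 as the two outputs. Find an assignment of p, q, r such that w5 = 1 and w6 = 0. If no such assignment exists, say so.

Check with p=1, q=0, r=0:
w1 = NOT(p) = NOT 1 = 0
w2 = NOR(w1, r) = NOR(0, 0) = 1
w3 = NOT(w2) = NOT 1 = 0
w4 = NAND(w3, w2) = NAND(0, 1) = 1
w5 = NAND(q, w4) = NAND(0, 1) = 1
w6 = NAND(w2, w5) = NAND(1, 1) = 0
So w5 = 1 and w6 = 0.

p=1, q=0, r=0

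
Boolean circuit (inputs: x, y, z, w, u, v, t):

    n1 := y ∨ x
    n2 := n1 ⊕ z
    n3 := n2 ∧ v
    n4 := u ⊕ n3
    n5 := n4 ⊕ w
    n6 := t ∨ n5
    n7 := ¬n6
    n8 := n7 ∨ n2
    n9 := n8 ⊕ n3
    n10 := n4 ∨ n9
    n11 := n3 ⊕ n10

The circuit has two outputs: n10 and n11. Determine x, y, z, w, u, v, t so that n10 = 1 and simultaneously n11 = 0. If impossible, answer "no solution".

Check with x=1, y=0, z=0, w=1, u=0, v=1, t=0:
n1 = y ∨ x = 0 ∨ 1 = 1
n2 = n1 ⊕ z = 1 ⊕ 0 = 1
n3 = n2 ∧ v = 1 ∧ 1 = 1
n4 = u ⊕ n3 = 0 ⊕ 1 = 1
n5 = n4 ⊕ w = 1 ⊕ 1 = 0
n6 = t ∨ n5 = 0 ∨ 0 = 0
n7 = ¬n6 = ¬0 = 1
n8 = n7 ∨ n2 = 1 ∨ 1 = 1
n9 = n8 ⊕ n3 = 1 ⊕ 1 = 0
n10 = n4 ∨ n9 = 1 ∨ 0 = 1
n11 = n3 ⊕ n10 = 1 ⊕ 1 = 0
So n10 = 1 and n11 = 0.

x=1, y=0, z=0, w=1, u=0, v=1, t=0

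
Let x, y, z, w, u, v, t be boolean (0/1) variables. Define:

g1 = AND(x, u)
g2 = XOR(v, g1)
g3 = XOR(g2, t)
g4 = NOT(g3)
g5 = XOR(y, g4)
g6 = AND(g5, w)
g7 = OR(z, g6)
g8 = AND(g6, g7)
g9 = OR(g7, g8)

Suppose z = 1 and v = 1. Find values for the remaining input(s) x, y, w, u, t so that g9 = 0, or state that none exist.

no solution exists

With z = 1 and v = 1 fixed, none of the 32 settings of x, y, w, u, t give g9 = 0.
For example, with x=0, y=0, w=0, u=0, t=1:
g1 = AND(x, u) = AND(0, 0) = 0
g2 = XOR(v, g1) = XOR(1, 0) = 1
g3 = XOR(g2, t) = XOR(1, 1) = 0
g4 = NOT(g3) = NOT 0 = 1
g5 = XOR(y, g4) = XOR(0, 1) = 1
g6 = AND(g5, w) = AND(1, 0) = 0
g7 = OR(z, g6) = OR(1, 0) = 1
g8 = AND(g6, g7) = AND(0, 1) = 0
g9 = OR(g7, g8) = OR(1, 0) = 1
giving g9 = 1 ≠ 0.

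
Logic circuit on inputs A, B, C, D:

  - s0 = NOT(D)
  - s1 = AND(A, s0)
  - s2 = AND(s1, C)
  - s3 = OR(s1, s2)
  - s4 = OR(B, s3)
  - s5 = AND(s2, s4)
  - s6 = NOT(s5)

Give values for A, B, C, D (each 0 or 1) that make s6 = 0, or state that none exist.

A=1, B=0, C=1, D=0

s6 = NOT(s5) must be 0, so s5 = 1.
Check with A=1, B=0, C=1, D=0:
s0 = NOT(D) = NOT 0 = 1
s1 = AND(A, s0) = AND(1, 1) = 1
s2 = AND(s1, C) = AND(1, 1) = 1
s3 = OR(s1, s2) = OR(1, 1) = 1
s4 = OR(B, s3) = OR(0, 1) = 1
s5 = AND(s2, s4) = AND(1, 1) = 1
s6 = NOT(s5) = NOT 1 = 0
So s6 = 0 as required.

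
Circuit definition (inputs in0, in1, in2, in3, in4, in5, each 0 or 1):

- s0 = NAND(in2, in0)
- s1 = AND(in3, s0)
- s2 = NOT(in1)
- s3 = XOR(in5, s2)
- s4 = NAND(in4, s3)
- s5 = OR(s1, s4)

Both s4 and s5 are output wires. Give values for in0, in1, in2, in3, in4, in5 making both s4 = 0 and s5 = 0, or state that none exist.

in0=1, in1=1, in2=1, in3=1, in4=1, in5=1

Check with in0=1, in1=1, in2=1, in3=1, in4=1, in5=1:
s0 = NAND(in2, in0) = NAND(1, 1) = 0
s1 = AND(in3, s0) = AND(1, 0) = 0
s2 = NOT(in1) = NOT 1 = 0
s3 = XOR(in5, s2) = XOR(1, 0) = 1
s4 = NAND(in4, s3) = NAND(1, 1) = 0
s5 = OR(s1, s4) = OR(0, 0) = 0
So s4 = 0 and s5 = 0.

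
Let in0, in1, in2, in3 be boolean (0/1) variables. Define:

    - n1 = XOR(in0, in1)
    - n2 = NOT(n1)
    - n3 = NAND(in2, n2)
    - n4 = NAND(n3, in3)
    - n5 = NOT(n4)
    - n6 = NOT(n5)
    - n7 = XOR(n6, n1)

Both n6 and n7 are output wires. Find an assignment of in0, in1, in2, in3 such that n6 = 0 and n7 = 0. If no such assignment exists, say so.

Check with in0=0, in1=0, in2=0, in3=1:
n1 = XOR(in0, in1) = XOR(0, 0) = 0
n2 = NOT(n1) = NOT 0 = 1
n3 = NAND(in2, n2) = NAND(0, 1) = 1
n4 = NAND(n3, in3) = NAND(1, 1) = 0
n5 = NOT(n4) = NOT 0 = 1
n6 = NOT(n5) = NOT 1 = 0
n7 = XOR(n6, n1) = XOR(0, 0) = 0
So n6 = 0 and n7 = 0.

in0=0, in1=0, in2=0, in3=1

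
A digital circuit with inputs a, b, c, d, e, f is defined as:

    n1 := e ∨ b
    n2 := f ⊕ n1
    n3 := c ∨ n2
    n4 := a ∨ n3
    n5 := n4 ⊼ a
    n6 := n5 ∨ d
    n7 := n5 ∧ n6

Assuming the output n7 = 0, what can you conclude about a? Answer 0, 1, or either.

1

n7 = n5 ∧ n6 must be 0, so at least one of n5, n6 is 0.
Every assignment with n7 = 0 has a = 1; there are 32 such assignment(s).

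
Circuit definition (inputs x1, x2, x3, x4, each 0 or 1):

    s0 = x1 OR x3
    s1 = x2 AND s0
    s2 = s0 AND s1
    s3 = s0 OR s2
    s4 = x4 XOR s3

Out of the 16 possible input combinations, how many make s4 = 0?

s4 = x4 XOR s3 must be 0, so x4 and s3 are equal.
Enumerating the 16 input combinations, 8 give s4 = 0 and 8 give s4 = 1.

8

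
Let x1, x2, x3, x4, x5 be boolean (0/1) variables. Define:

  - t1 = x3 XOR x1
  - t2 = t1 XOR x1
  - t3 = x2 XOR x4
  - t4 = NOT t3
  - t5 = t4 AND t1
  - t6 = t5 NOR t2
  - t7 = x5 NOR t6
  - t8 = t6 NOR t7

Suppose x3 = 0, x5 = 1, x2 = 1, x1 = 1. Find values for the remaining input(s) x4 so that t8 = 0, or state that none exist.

t8 = t6 NOR t7 must be 0, so at least one of t6, t7 is 1.
Check with x3 = 0, x5 = 1, x2 = 1, x1 = 1 and x4=0:
t1 = x3 XOR x1 = 0 XOR 1 = 1
t2 = t1 XOR x1 = 1 XOR 1 = 0
t3 = x2 XOR x4 = 1 XOR 0 = 1
t4 = NOT t3 = NOT 1 = 0
t5 = t4 AND t1 = 0 AND 1 = 0
t6 = t5 NOR t2 = 0 NOR 0 = 1
t7 = x5 NOR t6 = 1 NOR 1 = 0
t8 = t6 NOR t7 = 1 NOR 0 = 0
So t8 = 0.

x4=0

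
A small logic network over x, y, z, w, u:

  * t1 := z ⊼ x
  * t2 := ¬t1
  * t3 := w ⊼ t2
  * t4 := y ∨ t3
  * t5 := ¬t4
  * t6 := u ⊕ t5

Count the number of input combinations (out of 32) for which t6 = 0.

t6 = u ⊕ t5 must be 0, so u and t5 are equal.
Enumerating the 32 input combinations, 16 give t6 = 0 and 16 give t6 = 1.

16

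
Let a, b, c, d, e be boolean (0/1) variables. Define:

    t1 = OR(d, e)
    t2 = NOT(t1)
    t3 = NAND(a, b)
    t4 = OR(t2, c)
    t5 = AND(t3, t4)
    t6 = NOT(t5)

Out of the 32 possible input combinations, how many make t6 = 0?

t6 = NOT(t5) must be 0, so t5 = 1.
t5 = AND(t3, t4) must be 1, so both t3 = 1 and t4 = 1.
t3 = NAND(a, b) must be 1, so at least one of a, b is 0.
Enumerating the 32 input combinations, 15 give t6 = 0 and 17 give t6 = 1.

15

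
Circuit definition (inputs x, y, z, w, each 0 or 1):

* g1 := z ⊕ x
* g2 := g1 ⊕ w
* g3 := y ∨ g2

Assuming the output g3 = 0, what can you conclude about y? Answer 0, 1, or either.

0

g3 = y ∨ g2 must be 0, so both y = 0 and g2 = 0.
g2 = g1 ⊕ w must be 0, so g1 and w are equal.
Every assignment with g3 = 0 has y = 0; there are 4 such assignment(s).
  x=0, y=0, z=0, w=0
  x=0, y=0, z=1, w=1
  x=1, y=0, z=0, w=1
  x=1, y=0, z=1, w=0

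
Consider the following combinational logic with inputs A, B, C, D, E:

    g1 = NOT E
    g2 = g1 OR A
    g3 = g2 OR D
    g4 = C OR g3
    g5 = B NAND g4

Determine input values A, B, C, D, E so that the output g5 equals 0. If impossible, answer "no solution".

g5 = B NAND g4 must be 0, so both B = 1 and g4 = 1.
g4 = C OR g3 must be 1, so at least one of C, g3 is 1.
Check with A=0, B=1, C=0, D=1, E=0:
g1 = NOT E = NOT 0 = 1
g2 = g1 OR A = 1 OR 0 = 1
g3 = g2 OR D = 1 OR 1 = 1
g4 = C OR g3 = 0 OR 1 = 1
g5 = B NAND g4 = 1 NAND 1 = 0
So g5 = 0 as required.

A=0, B=1, C=0, D=1, E=0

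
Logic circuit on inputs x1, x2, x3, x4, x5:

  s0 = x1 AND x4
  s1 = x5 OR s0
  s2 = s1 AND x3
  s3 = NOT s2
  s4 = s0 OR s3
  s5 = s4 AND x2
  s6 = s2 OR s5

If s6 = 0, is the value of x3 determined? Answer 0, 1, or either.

either

Both values of x3 occur among assignments with s6 = 0:
  x3=0: x1=0, x2=0, x3=0, x4=0, x5=0
  x3=1: x1=0, x2=0, x3=1, x4=0, x5=0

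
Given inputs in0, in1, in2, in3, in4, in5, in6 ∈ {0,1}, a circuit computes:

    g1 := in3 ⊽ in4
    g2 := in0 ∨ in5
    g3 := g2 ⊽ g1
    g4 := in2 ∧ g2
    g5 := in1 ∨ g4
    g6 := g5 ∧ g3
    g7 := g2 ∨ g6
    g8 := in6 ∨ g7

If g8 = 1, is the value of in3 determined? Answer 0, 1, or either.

either

Both values of in3 occur among assignments with g8 = 1:
  in3=0: in0=0, in1=0, in2=0, in3=0, in4=0, in5=0, in6=1
  in3=1: in0=0, in1=0, in2=0, in3=1, in4=0, in5=0, in6=1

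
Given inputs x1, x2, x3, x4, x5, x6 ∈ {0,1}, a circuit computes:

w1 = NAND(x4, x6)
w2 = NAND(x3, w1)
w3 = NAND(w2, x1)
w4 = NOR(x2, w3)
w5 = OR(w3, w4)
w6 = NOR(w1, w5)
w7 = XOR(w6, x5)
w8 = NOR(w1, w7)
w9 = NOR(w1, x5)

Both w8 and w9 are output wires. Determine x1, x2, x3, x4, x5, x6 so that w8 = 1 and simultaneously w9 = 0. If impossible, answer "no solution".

Check with x1=1 x2=1 x3=1 x4=1 x5=1 x6=1:
w1 = NAND(x4, x6) = NAND(1, 1) = 0
w2 = NAND(x3, w1) = NAND(1, 0) = 1
w3 = NAND(w2, x1) = NAND(1, 1) = 0
w4 = NOR(x2, w3) = NOR(1, 0) = 0
w5 = OR(w3, w4) = OR(0, 0) = 0
w6 = NOR(w1, w5) = NOR(0, 0) = 1
w7 = XOR(w6, x5) = XOR(1, 1) = 0
w8 = NOR(w1, w7) = NOR(0, 0) = 1
w9 = NOR(w1, x5) = NOR(0, 1) = 0
So w8 = 1 and w9 = 0.

x1=1 x2=1 x3=1 x4=1 x5=1 x6=1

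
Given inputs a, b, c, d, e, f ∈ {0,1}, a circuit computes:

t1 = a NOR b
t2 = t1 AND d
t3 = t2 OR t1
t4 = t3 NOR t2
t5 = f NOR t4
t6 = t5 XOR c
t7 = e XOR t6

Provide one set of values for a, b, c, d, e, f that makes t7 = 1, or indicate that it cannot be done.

a=0, b=0, c=1, d=1, e=1, f=0

t7 = e XOR t6 must be 1, so e and t6 differ.
Check with a=0, b=0, c=1, d=1, e=1, f=0:
t1 = a NOR b = 0 NOR 0 = 1
t2 = t1 AND d = 1 AND 1 = 1
t3 = t2 OR t1 = 1 OR 1 = 1
t4 = t3 NOR t2 = 1 NOR 1 = 0
t5 = f NOR t4 = 0 NOR 0 = 1
t6 = t5 XOR c = 1 XOR 1 = 0
t7 = e XOR t6 = 1 XOR 0 = 1
So t7 = 1 as required.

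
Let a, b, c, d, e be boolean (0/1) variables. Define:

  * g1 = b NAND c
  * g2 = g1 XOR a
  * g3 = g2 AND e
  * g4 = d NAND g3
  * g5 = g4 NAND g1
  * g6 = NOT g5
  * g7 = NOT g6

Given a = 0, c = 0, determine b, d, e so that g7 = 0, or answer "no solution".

b=0 d=0 e=0

Check with a = 0, c = 0 and b=0, d=0, e=0:
g1 = b NAND c = 0 NAND 0 = 1
g2 = g1 XOR a = 1 XOR 0 = 1
g3 = g2 AND e = 1 AND 0 = 0
g4 = d NAND g3 = 0 NAND 0 = 1
g5 = g4 NAND g1 = 1 NAND 1 = 0
g6 = NOT g5 = NOT 0 = 1
g7 = NOT g6 = NOT 1 = 0
So g7 = 0.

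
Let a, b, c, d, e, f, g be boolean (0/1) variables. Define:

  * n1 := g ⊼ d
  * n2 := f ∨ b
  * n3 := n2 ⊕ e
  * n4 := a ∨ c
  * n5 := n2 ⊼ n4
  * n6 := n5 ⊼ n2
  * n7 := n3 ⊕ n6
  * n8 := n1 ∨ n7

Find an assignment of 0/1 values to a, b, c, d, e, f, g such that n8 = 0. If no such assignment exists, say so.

a=1, b=0, c=0, d=1, e=1, f=0, g=1

n8 = n1 ∨ n7 must be 0, so both n1 = 0 and n7 = 0.
n1 = g ⊼ d must be 0, so both g = 1 and d = 1.
n7 = n3 ⊕ n6 must be 0, so n3 and n6 are equal.
Check with a=1, b=0, c=0, d=1, e=1, f=0, g=1:
n1 = g ⊼ d = 1 ⊼ 1 = 0
n2 = f ∨ b = 0 ∨ 0 = 0
n3 = n2 ⊕ e = 0 ⊕ 1 = 1
n4 = a ∨ c = 1 ∨ 0 = 1
n5 = n2 ⊼ n4 = 0 ⊼ 1 = 1
n6 = n5 ⊼ n2 = 1 ⊼ 0 = 1
n7 = n3 ⊕ n6 = 1 ⊕ 1 = 0
n8 = n1 ∨ n7 = 0 ∨ 0 = 0
So n8 = 0 as required.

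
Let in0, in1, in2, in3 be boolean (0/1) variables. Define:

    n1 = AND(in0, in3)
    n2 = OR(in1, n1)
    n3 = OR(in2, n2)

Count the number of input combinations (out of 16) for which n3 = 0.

n3 = OR(in2, n2) must be 0, so both in2 = 0 and n2 = 0.
Enumerating the 16 input combinations, 3 give n3 = 0 and 13 give n3 = 1.

3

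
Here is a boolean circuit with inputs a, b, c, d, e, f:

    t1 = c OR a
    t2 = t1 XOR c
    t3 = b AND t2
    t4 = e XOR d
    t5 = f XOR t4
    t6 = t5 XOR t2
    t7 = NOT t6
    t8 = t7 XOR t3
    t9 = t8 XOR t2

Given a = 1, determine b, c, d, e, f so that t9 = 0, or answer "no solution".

b=1, c=0, d=0, e=1, f=1

t9 = t8 XOR t2 must be 0, so t8 and t2 are equal.
Check with a = 1 and b=1, c=0, d=0, e=1, f=1:
t1 = c OR a = 0 OR 1 = 1
t2 = t1 XOR c = 1 XOR 0 = 1
t3 = b AND t2 = 1 AND 1 = 1
t4 = e XOR d = 1 XOR 0 = 1
t5 = f XOR t4 = 1 XOR 1 = 0
t6 = t5 XOR t2 = 0 XOR 1 = 1
t7 = NOT t6 = NOT 1 = 0
t8 = t7 XOR t3 = 0 XOR 1 = 1
t9 = t8 XOR t2 = 1 XOR 1 = 0
So t9 = 0.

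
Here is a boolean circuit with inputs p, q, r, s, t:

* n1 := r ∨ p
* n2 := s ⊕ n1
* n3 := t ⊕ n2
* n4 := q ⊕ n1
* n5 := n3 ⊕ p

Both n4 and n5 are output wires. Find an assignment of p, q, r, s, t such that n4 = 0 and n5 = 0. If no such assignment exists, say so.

Check with p=1, q=1, r=0, s=0, t=0:
n1 = r ∨ p = 0 ∨ 1 = 1
n2 = s ⊕ n1 = 0 ⊕ 1 = 1
n3 = t ⊕ n2 = 0 ⊕ 1 = 1
n4 = q ⊕ n1 = 1 ⊕ 1 = 0
n5 = n3 ⊕ p = 1 ⊕ 1 = 0
So n4 = 0 and n5 = 0.

p=1, q=1, r=0, s=0, t=0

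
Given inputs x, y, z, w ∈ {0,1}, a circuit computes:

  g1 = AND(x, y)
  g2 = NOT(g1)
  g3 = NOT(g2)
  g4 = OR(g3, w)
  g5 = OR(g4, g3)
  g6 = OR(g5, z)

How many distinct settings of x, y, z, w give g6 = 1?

13

g6 = OR(g5, z) must be 1, so at least one of g5, z is 1.
Enumerating the 16 input combinations, 13 give g6 = 1 and 3 give g6 = 0.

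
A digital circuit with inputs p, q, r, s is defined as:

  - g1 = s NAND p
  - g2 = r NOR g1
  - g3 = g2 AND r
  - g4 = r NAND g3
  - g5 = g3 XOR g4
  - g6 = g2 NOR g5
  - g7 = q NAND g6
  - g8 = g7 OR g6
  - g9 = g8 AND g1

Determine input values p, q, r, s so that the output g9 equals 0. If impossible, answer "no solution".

Check with p=1, q=0, r=1, s=1:
g1 = s NAND p = 1 NAND 1 = 0
g2 = r NOR g1 = 1 NOR 0 = 0
g3 = g2 AND r = 0 AND 1 = 0
g4 = r NAND g3 = 1 NAND 0 = 1
g5 = g3 XOR g4 = 0 XOR 1 = 1
g6 = g2 NOR g5 = 0 NOR 1 = 0
g7 = q NAND g6 = 0 NAND 0 = 1
g8 = g7 OR g6 = 1 OR 0 = 1
g9 = g8 AND g1 = 1 AND 0 = 0
So g9 = 0 as required.

p=1, q=0, r=1, s=1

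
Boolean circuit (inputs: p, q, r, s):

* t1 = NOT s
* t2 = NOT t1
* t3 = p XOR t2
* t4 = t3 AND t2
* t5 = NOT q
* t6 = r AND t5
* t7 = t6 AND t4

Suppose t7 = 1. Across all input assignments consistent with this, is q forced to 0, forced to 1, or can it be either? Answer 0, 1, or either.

0

t7 = t6 AND t4 must be 1, so both t6 = 1 and t4 = 1.
Every assignment with t7 = 1 has q = 0; there are 1 such assignment(s).
  p=0, q=0, r=1, s=1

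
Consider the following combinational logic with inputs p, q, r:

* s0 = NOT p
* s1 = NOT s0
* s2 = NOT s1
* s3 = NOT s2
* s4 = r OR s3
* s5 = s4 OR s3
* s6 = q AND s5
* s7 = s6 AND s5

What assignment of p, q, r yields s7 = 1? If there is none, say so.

s7 = s6 AND s5 must be 1, so both s6 = 1 and s5 = 1.
Check with p=0 q=1 r=1:
s0 = NOT p = NOT 0 = 1
s1 = NOT s0 = NOT 1 = 0
s2 = NOT s1 = NOT 0 = 1
s3 = NOT s2 = NOT 1 = 0
s4 = r OR s3 = 1 OR 0 = 1
s5 = s4 OR s3 = 1 OR 0 = 1
s6 = q AND s5 = 1 AND 1 = 1
s7 = s6 AND s5 = 1 AND 1 = 1
So s7 = 1 as required.

p=0 q=1 r=1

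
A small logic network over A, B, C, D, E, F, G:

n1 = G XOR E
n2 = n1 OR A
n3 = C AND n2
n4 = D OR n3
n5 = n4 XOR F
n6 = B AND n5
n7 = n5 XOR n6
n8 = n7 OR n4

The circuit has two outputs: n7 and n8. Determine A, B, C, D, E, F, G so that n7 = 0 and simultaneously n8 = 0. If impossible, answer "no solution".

Check with A=1 B=1 C=0 D=0 E=0 F=0 G=0:
n1 = G XOR E = 0 XOR 0 = 0
n2 = n1 OR A = 0 OR 1 = 1
n3 = C AND n2 = 0 AND 1 = 0
n4 = D OR n3 = 0 OR 0 = 0
n5 = n4 XOR F = 0 XOR 0 = 0
n6 = B AND n5 = 1 AND 0 = 0
n7 = n5 XOR n6 = 0 XOR 0 = 0
n8 = n7 OR n4 = 0 OR 0 = 0
So n7 = 0 and n8 = 0.

A=1 B=1 C=0 D=0 E=0 F=0 G=0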